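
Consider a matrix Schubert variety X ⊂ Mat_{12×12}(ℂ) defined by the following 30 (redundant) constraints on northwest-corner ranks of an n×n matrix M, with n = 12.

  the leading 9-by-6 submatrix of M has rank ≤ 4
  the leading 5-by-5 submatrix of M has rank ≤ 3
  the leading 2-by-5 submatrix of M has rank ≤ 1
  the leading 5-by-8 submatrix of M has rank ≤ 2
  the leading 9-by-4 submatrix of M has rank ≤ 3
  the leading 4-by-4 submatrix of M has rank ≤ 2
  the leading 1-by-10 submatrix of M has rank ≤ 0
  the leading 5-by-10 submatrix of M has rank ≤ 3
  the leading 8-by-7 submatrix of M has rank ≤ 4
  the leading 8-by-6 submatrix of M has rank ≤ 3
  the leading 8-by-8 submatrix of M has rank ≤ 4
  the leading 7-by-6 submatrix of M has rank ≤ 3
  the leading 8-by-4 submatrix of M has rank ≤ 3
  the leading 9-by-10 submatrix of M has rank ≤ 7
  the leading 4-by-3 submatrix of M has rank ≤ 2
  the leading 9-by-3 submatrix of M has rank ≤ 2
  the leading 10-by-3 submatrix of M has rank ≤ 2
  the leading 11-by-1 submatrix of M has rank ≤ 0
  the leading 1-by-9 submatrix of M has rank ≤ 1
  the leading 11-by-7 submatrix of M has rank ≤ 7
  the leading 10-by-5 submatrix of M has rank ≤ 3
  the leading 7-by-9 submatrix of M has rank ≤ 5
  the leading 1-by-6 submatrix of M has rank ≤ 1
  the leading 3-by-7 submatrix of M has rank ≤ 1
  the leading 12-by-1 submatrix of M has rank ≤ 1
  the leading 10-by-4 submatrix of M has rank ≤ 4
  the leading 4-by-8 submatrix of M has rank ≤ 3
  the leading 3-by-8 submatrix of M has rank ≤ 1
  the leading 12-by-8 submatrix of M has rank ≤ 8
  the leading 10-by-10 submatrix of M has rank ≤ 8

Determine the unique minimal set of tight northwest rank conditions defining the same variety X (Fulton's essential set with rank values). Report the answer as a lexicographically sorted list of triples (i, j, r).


Propagating the 30 rank bounds to every northwest block:

  row 1: 0 0 0 0 0 0 0 0 0 0 1 1
  row 2: 0 1 1 1 1 1 1 1 1 1 2 2
  row 3: 0 1 1 1 1 1 1 1 2 2 3 3
  row 4: 0 1 2 2 2 2 2 2 3 3 4 4
  row 5: 0 1 2 2 2 2 2 2 3 3 4 5
  row 6: 0 1 2 3 3 3 3 3 4 4 5 6
  row 7: 0 1 2 3 3 3 4 4 5 5 6 7
  row 8: 0 1 2 3 3 3 4 4 5 6 7 8
  row 9: 0 1 2 3 3 4 5 5 6 7 8 9
  row 10: 0 1 2 3 3 4 5 6 7 8 9 10
  row 11: 0 1 2 3 4 5 6 7 8 9 10 11
  row 12: 1 2 3 4 5 6 7 8 9 10 11 12

reading off 1-entries of Δ²R: w = (11, 2, 9, 3, 12, 4, 7, 10, 6, 8, 5, 1).

ℓ(w)=39; the 8 essential cells (i,j,r):

[(1, 10, 0), (3, 8, 1), (5, 8, 2), (5, 10, 3), (8, 6, 3), (8, 8, 4), (10, 5, 3), (11, 1, 0)]


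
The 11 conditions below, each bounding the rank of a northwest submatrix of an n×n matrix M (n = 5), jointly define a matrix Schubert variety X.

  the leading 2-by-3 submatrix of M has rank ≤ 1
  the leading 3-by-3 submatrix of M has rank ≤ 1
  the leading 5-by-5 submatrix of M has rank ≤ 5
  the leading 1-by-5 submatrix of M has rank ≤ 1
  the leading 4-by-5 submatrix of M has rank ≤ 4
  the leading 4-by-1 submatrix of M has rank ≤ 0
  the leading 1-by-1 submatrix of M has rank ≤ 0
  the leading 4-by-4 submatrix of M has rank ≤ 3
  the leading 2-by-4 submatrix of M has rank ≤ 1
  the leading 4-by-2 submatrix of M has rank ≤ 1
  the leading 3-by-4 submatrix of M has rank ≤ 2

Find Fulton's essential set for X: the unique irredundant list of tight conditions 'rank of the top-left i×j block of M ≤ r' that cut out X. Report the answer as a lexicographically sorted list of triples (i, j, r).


Propagating the 11 rank bounds to every northwest block:

  0 1 1 1 1
  0 1 1 1 2
  0 1 1 2 3
  0 1 2 3 4
  1 2 3 4 5

giving w = (2, 5, 4, 3, 1) via Δ²R.

|D(w)|=7, |Ess(w)|=3:

[(2, 4, 1), (3, 3, 1), (4, 1, 0)]


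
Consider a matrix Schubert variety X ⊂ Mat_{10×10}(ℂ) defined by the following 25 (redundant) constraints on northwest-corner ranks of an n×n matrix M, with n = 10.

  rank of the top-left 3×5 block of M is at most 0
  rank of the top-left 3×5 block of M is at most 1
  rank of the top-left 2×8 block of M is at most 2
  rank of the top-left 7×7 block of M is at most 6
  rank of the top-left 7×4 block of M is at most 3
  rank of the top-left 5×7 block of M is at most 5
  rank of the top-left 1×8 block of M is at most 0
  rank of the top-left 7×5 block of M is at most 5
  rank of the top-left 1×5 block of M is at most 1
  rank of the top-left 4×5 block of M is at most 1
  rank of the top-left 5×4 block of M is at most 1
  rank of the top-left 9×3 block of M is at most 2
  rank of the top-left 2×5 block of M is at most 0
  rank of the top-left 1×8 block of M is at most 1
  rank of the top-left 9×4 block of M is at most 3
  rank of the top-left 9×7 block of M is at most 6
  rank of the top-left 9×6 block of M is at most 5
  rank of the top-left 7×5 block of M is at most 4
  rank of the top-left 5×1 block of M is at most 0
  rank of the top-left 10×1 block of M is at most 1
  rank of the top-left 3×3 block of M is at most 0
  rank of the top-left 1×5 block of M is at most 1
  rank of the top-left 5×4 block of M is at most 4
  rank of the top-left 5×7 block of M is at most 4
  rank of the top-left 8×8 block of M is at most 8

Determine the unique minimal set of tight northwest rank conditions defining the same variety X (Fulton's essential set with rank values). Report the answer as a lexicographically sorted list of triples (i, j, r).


Propagating the 25 rank bounds to every northwest block:

  row 1: 0 0 0 0 0 0 0 0 1 1
  row 2: 0 0 0 0 0 1 1 1 2 2
  row 3: 0 0 0 0 0 1 2 2 3 3
  row 4: 0 1 1 1 1 2 3 3 4 4
  row 5: 0 1 1 1 2 3 4 4 5 5
  row 6: 1 2 2 2 3 4 5 5 6 6
  row 7: 1 2 2 3 4 5 6 6 7 7
  row 8: 1 2 2 3 4 5 6 7 8 8
  row 9: 1 2 2 3 4 5 6 7 8 9
  row 10: 1 2 3 4 5 6 7 8 9 10

so w = (9, 6, 7, 2, 5, 1, 4, 8, 10, 3).

Fulton essential set (5 of the 25 Rothe cells):

[(1, 8, 0), (3, 5, 0), (5, 1, 0), (5, 4, 1), (9, 3, 2)]


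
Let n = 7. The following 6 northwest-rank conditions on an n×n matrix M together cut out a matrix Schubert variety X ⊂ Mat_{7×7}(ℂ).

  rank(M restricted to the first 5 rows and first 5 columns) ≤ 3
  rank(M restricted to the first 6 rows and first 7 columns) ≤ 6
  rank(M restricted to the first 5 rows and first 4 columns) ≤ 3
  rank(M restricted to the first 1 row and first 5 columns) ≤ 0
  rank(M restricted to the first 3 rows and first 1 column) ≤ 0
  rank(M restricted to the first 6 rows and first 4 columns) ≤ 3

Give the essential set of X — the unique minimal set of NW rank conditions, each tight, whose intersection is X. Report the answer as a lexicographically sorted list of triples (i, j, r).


Reconstructing r_w from the 6 given conditions:

  0 0 0 0 0 1 1
  0 1 1 1 1 2 2
  0 1 2 2 2 3 3
  1 2 3 3 3 4 4
  1 2 3 3 3 4 5
  1 2 3 3 4 5 6
  1 2 3 4 5 6 7

the unique w with this rank table is (6, 2, 3, 1, 7, 5, 4).

Fulton essential set (4 of the 10 Rothe cells):

[(1, 5, 0), (3, 1, 0), (5, 5, 3), (6, 4, 3)]


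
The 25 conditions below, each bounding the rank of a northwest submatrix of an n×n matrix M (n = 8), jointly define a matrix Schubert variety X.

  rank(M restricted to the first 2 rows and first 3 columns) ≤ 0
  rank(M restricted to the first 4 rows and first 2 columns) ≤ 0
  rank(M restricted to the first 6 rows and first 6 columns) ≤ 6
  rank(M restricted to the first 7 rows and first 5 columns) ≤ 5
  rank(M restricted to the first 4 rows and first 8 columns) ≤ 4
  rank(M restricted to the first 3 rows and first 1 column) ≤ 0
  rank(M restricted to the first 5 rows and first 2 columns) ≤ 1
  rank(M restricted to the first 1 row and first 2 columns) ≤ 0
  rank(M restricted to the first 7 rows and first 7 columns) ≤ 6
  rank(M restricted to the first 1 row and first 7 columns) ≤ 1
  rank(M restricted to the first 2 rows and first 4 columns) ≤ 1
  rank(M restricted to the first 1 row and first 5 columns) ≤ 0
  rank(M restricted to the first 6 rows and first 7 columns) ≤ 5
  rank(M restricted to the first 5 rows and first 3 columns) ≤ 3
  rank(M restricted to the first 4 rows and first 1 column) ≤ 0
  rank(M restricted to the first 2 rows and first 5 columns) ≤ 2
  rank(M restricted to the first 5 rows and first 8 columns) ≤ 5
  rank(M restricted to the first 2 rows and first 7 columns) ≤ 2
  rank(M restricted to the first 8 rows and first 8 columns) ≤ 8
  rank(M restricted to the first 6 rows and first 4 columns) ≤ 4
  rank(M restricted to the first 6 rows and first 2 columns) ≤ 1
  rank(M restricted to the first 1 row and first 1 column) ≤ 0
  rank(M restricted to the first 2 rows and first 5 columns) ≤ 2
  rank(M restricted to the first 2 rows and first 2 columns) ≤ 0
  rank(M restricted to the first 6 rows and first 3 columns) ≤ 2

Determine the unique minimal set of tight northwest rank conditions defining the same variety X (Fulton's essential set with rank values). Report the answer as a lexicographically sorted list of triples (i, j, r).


Reconstructing r_w from the 25 given conditions:

  i=1: 0, 0, 0, 0, 0, 1, 1, 1
  i=2: 0, 0, 0, 1, 1, 2, 2, 2
  i=3: 0, 0, 1, 2, 2, 3, 3, 3
  i=4: 0, 0, 1, 2, 3, 4, 4, 4
  i=5: 1, 1, 2, 3, 4, 5, 5, 5
  i=6: 1, 1, 2, 3, 4, 5, 5, 6
  i=7: 1, 2, 3, 4, 5, 6, 6, 7
  i=8: 1, 2, 3, 4, 5, 6, 7, 8

so w = (6, 4, 3, 5, 1, 8, 2, 7).

Fulton essential set (5 of the 14 Rothe cells):

[(1, 5, 0), (2, 3, 0), (4, 2, 0), (6, 2, 1), (6, 7, 5)]


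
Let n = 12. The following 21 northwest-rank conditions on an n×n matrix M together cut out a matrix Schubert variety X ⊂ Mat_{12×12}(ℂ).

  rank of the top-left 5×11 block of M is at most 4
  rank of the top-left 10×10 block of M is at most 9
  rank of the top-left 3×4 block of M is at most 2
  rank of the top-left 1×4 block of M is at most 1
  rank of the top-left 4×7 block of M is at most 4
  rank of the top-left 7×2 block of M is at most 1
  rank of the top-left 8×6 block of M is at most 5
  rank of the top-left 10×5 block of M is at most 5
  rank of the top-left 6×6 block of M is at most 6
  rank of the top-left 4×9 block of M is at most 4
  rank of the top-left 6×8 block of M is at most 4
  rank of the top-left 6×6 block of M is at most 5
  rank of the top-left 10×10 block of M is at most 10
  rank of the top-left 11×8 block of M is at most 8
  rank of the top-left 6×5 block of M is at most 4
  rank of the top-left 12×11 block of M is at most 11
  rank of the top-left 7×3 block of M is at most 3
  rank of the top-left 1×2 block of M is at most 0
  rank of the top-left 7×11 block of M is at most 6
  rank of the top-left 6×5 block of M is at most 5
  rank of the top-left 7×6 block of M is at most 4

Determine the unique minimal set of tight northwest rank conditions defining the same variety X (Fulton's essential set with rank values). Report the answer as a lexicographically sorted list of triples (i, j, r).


Propagating the 21 rank bounds to every northwest block:

  0 0 1 1 1 1 1 1 1 1 1 1
  1 1 2 2 2 2 2 2 2 2 2 2
  1 1 2 2 3 3 3 3 3 3 3 3
  1 1 2 3 4 4 4 4 4 4 4 4
  1 1 2 3 4 4 4 4 4 4 4 5
  1 1 2 3 4 4 4 4 5 5 5 6
  1 1 2 3 4 4 5 5 6 6 6 7
  1 2 3 4 5 5 6 6 7 7 7 8
  1 2 3 4 5 6 7 7 8 8 8 9
  1 2 3 4 5 6 7 8 9 9 9 10
  1 2 3 4 5 6 7 8 9 10 10 11
  1 2 3 4 5 6 7 8 9 10 11 12

reading off 1-entries of Δ²R: w = (3, 1, 5, 4, 12, 9, 7, 2, 6, 8, 10, 11).

D(w) has 18 cells with 6 SE-corners; essential set:

[(1, 2, 0), (3, 4, 2), (5, 11, 4), (6, 8, 4), (7, 2, 1), (7, 6, 4)]


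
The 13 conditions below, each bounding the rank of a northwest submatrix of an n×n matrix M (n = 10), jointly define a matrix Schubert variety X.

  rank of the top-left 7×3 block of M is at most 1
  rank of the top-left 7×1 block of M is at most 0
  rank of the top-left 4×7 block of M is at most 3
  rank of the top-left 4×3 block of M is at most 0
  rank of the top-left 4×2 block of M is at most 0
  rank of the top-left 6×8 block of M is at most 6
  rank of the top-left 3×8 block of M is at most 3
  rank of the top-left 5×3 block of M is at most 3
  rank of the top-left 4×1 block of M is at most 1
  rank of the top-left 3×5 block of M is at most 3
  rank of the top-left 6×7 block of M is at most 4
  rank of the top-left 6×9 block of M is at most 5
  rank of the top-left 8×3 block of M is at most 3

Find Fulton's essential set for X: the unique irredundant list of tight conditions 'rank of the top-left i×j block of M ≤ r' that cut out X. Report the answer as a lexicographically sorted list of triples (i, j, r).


Propagating the 13 rank bounds to every northwest block:

  R[1]: 0  0  0  1  1  1  1  1  1  1
  R[2]: 0  0  0  1  2  2  2  2  2  2
  R[3]: 0  0  0  1  2  3  3  3  3  3
  R[4]: 0  0  0  1  2  3  3  4  4  4
  R[5]: 0  1  1  2  3  4  4  5  5  5
  R[6]: 0  1  1  2  3  4  4  5  5  6
  R[7]: 0  1  1  2  3  4  5  6  6  7
  R[8]: 1  2  2  3  4  5  6  7  7  8
  R[9]: 1  2  3  4  5  6  7  8  8  9
  R[10]: 1  2  3  4  5  6  7  8  9  10

giving w = (4, 5, 6, 8, 2, 10, 7, 1, 3, 9) via Δ²R.

Fulton essential set (6 of the 20 Rothe cells):

[(4, 3, 0), (4, 7, 3), (6, 7, 4), (6, 9, 5), (7, 1, 0), (7, 3, 1)]


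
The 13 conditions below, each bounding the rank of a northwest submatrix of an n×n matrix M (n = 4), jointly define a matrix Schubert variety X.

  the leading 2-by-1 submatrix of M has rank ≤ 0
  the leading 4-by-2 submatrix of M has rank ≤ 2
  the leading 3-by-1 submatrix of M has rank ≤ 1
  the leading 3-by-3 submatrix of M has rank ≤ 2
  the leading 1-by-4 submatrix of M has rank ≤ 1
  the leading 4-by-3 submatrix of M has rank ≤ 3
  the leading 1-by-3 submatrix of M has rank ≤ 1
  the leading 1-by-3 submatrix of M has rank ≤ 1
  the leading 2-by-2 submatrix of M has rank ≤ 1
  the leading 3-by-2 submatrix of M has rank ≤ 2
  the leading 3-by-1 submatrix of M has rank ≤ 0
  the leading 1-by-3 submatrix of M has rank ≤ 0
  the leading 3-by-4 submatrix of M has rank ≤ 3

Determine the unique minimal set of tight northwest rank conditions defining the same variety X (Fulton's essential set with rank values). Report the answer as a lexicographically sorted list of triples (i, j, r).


Recovering R(i,j) via the rank-extension bound from the 13 conditions:

  row 1: 0 | 0 | 0 | 1
  row 2: 0 | 1 | 1 | 2
  row 3: 0 | 1 | 2 | 3
  row 4: 1 | 2 | 3 | 4

hence w(1..4) = (4, 2, 3, 1).

Rothe diagram D(w) (5 cells), 2 SE-corners (essential conditions):

[(1, 3, 0), (3, 1, 0)]


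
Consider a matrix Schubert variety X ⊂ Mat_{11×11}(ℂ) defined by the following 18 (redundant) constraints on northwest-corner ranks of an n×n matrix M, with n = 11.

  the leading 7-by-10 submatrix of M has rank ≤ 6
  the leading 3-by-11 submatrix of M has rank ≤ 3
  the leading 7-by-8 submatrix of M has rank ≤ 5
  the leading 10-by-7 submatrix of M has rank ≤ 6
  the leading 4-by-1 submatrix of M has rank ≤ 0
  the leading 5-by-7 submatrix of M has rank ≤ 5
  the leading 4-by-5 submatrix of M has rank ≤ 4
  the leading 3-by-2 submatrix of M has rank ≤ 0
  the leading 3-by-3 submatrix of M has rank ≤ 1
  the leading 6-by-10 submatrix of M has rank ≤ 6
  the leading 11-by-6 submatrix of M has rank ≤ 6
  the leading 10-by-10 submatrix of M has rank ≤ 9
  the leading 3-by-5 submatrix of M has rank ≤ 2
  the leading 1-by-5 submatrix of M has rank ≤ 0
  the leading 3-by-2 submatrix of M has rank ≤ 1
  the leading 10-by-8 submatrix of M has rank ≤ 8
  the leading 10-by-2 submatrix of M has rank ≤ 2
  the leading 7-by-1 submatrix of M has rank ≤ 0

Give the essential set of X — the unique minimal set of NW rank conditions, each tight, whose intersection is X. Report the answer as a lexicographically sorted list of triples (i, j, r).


Rank table r_w(11×11) implied by the 18 constraints:

  0 | 0 | 0 | 0 | 0 | 1 | 1 | 1 | 1 | 1 | 1
  0 | 0 | 1 | 1 | 1 | 2 | 2 | 2 | 2 | 2 | 2
  0 | 0 | 1 | 2 | 2 | 3 | 3 | 3 | 3 | 3 | 3
  0 | 1 | 2 | 3 | 3 | 4 | 4 | 4 | 4 | 4 | 4
  0 | 1 | 2 | 3 | 4 | 5 | 5 | 5 | 5 | 5 | 5
  0 | 1 | 2 | 3 | 4 | 5 | 5 | 5 | 6 | 6 | 6
  0 | 1 | 2 | 3 | 4 | 5 | 5 | 5 | 6 | 6 | 7
  1 | 2 | 3 | 4 | 5 | 6 | 6 | 6 | 7 | 7 | 8
  1 | 2 | 3 | 4 | 5 | 6 | 6 | 7 | 8 | 8 | 9
  1 | 2 | 3 | 4 | 5 | 6 | 6 | 7 | 8 | 9 | 10
  1 | 2 | 3 | 4 | 5 | 6 | 7 | 8 | 9 | 10 | 11

reading off 1-entries of Δ²R: w = (6, 3, 4, 2, 5, 9, 11, 1, 8, 10, 7).

|D(w)|=20, |Ess(w)|=6:

[(1, 5, 0), (3, 2, 0), (7, 1, 0), (7, 8, 5), (7, 10, 6), (10, 7, 6)]


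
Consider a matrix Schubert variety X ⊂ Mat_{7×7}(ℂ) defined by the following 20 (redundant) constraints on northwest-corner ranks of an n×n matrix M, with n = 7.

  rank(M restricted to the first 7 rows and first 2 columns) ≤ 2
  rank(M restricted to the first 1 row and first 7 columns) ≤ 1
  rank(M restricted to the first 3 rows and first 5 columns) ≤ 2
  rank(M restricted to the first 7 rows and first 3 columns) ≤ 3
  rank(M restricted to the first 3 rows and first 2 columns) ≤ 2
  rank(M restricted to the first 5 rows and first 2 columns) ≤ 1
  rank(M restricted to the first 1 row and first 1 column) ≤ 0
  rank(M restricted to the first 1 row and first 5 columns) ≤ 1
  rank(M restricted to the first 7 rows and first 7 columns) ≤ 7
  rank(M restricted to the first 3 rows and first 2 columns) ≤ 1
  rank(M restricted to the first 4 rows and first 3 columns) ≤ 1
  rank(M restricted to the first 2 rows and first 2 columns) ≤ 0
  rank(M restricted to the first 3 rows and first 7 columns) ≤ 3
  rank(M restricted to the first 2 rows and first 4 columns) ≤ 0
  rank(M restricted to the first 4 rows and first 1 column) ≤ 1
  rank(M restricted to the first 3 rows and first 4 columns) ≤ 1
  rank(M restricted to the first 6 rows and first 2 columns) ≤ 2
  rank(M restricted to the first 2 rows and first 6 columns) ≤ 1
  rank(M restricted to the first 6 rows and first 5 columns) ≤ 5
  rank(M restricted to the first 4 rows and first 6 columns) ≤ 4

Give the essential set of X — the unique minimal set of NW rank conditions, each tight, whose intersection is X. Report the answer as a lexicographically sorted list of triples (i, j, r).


Recovering R(i,j) via the rank-extension bound from the 20 conditions:

  row 1: 0 0 0 0 1 1 1
  row 2: 0 0 0 0 1 1 2
  row 3: 1 1 1 1 2 2 3
  row 4: 1 1 1 2 3 3 4
  row 5: 1 1 2 3 4 4 5
  row 6: 1 2 3 4 5 5 6
  row 7: 1 2 3 4 5 6 7

hence w(1..7) = (5, 7, 1, 4, 3, 2, 6).

ℓ(w)=12; the 4 essential cells (i,j,r):

[(2, 4, 0), (2, 6, 1), (4, 3, 1), (5, 2, 1)]


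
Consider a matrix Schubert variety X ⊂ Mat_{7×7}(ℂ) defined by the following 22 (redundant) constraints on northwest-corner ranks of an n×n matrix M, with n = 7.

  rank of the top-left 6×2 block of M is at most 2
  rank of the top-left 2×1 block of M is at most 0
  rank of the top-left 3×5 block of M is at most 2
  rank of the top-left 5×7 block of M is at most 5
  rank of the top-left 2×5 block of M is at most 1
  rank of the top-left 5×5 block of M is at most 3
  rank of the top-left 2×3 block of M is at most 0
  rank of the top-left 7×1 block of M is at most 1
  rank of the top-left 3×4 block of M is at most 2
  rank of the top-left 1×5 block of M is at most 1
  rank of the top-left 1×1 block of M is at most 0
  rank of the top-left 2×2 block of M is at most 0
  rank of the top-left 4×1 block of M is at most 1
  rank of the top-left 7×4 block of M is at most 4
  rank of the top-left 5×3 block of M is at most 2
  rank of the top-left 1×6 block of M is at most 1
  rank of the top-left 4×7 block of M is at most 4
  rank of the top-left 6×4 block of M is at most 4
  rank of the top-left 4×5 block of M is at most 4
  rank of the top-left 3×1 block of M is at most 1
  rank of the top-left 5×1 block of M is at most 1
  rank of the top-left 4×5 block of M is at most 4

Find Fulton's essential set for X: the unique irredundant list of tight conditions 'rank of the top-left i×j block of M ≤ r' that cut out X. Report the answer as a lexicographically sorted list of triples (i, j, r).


Rank table r_w(7×7) implied by the 22 constraints:

  i=1: 0, 0, 0, 1, 1, 1, 1
  i=2: 0, 0, 0, 1, 1, 2, 2
  i=3: 1, 1, 1, 2, 2, 3, 3
  i=4: 1, 2, 2, 3, 3, 4, 4
  i=5: 1, 2, 2, 3, 3, 4, 5
  i=6: 1, 2, 3, 4, 4, 5, 6
  i=7: 1, 2, 3, 4, 5, 6, 7

giving w = (4, 6, 1, 2, 7, 3, 5) via Δ²R.

Rothe diagram D(w) (9 cells), 4 SE-corners (essential conditions):

[(2, 3, 0), (2, 5, 1), (5, 3, 2), (5, 5, 3)]


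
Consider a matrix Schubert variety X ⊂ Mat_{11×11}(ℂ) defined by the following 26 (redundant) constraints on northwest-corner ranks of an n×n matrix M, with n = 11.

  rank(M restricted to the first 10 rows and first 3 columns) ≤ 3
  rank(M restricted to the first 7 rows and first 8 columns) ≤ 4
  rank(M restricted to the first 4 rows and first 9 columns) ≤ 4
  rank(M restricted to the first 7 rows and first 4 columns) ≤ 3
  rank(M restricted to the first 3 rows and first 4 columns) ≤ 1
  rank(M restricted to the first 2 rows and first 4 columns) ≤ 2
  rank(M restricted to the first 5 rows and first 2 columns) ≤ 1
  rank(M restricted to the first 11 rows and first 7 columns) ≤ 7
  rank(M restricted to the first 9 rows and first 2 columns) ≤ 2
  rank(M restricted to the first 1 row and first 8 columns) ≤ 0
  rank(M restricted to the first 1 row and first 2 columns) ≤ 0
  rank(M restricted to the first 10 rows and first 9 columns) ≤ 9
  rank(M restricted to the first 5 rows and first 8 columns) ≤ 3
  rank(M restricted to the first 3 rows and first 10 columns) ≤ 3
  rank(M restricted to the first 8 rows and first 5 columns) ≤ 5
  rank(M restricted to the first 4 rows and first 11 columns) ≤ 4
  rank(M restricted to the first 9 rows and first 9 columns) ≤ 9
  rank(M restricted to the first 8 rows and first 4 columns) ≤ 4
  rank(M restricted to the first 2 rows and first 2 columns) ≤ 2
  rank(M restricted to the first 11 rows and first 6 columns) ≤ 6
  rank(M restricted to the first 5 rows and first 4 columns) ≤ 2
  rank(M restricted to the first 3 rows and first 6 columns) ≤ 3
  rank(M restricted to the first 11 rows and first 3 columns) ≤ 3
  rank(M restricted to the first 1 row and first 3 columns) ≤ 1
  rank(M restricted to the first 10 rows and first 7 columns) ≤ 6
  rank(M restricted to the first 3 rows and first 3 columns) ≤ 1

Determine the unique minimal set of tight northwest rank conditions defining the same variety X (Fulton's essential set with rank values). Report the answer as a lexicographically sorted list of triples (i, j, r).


Propagating the 26 rank bounds to every northwest block:

  row 1: 0 0 0 0 0 0 0 0 1 1 1
  row 2: 1 1 1 1 1 1 1 1 2 2 2
  row 3: 1 1 1 1 2 2 2 2 3 3 3
  row 4: 1 1 2 2 3 3 3 3 4 4 4
  row 5: 1 1 2 2 3 3 3 3 4 5 5
  row 6: 1 2 3 3 4 4 4 4 5 6 6
  row 7: 1 2 3 3 4 4 4 4 5 6 7
  row 8: 1 2 3 4 5 5 5 5 6 7 8
  row 9: 1 2 3 4 5 6 6 6 7 8 9
  row 10: 1 2 3 4 5 6 6 7 8 9 10
  row 11: 1 2 3 4 5 6 7 8 9 10 11

so w = (9, 1, 5, 3, 10, 2, 11, 4, 6, 8, 7).

|D(w)|=22, |Ess(w)|=8:

[(1, 8, 0), (3, 4, 1), (5, 2, 1), (5, 4, 2), (5, 8, 3), (7, 4, 3), (7, 8, 4), (10, 7, 6)]


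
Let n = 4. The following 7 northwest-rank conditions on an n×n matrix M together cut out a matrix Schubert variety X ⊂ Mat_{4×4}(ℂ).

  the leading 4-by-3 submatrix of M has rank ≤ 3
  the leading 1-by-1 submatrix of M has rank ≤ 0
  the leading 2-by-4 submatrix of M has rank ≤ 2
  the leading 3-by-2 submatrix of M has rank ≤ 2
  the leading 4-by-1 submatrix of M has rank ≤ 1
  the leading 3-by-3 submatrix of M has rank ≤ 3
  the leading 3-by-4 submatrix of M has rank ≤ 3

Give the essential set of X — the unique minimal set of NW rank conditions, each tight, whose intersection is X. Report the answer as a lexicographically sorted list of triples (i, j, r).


The tightest implied rank at each (i,j), from the 7 conditions:

  row 1: 0  1  1  1
  row 2: 1  2  2  2
  row 3: 1  2  3  3
  row 4: 1  2  3  4

reading off 1-entries of Δ²R: w = (2, 1, 3, 4).

Fulton essential set (the sole Rothe cell):

[(1, 1, 0)]


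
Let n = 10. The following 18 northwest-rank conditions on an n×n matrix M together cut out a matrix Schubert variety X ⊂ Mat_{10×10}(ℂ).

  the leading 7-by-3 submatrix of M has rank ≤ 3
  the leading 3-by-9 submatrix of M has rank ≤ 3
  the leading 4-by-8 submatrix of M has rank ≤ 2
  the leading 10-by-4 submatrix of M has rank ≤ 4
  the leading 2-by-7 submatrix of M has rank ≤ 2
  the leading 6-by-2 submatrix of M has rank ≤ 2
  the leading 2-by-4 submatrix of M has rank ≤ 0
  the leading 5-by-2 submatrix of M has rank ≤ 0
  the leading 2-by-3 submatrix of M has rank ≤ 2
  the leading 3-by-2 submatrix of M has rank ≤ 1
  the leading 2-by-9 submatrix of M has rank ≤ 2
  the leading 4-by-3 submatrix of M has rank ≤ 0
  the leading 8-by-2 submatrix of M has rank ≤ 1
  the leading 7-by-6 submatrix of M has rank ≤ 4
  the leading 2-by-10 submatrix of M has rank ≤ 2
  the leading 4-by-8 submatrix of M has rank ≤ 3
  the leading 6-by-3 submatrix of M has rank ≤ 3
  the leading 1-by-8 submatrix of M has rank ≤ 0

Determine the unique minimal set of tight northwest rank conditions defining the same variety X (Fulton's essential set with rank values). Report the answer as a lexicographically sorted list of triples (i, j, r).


Recovering R(i,j) via the rank-extension bound from the 18 conditions:

  R[1]: 0  0  0  0  0  0  0  0  1  1
  R[2]: 0  0  0  0  1  1  1  1  2  2
  R[3]: 0  0  0  1  2  2  2  2  3  3
  R[4]: 0  0  0  1  2  2  2  2  3  4
  R[5]: 0  0  1  2  3  3  3  3  4  5
  R[6]: 1  1  2  3  4  4  4  4  5  6
  R[7]: 1  1  2  3  4  4  5  5  6  7
  R[8]: 1  1  2  3  4  5  6  6  7  8
  R[9]: 1  2  3  4  5  6  7  7  8  9
  R[10]: 1  2  3  4  5  6  7  8  9  10

hence w(1..10) = (9, 5, 4, 10, 3, 1, 7, 6, 2, 8).

Fulton essential set (7 of the 26 Rothe cells):

[(1, 8, 0), (2, 4, 0), (4, 3, 0), (4, 8, 2), (5, 2, 0), (7, 6, 4), (8, 2, 1)]


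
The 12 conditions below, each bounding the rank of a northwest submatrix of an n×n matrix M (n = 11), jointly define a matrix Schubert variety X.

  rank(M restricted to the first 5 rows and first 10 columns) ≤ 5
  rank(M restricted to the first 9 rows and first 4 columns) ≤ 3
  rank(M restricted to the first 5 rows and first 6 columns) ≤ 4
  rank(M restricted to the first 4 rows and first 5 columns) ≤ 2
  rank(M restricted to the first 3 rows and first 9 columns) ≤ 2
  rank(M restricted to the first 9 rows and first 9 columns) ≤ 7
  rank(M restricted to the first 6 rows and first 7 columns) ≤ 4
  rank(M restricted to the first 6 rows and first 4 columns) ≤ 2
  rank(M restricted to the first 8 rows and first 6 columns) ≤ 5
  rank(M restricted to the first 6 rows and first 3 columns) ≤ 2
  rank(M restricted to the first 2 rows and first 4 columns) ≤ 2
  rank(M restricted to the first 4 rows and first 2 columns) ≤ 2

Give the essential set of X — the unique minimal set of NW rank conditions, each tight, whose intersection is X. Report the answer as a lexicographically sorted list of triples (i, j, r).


Computing R[i][j] = min implied NW-rank bound (n=11, 12 conditions):

  row 1: 1  1  1  1  1  1  1  1  1  1  1
  row 2: 1  2  2  2  2  2  2  2  2  2  2
  row 3: 1  2  2  2  2  2  2  2  2  3  3
  row 4: 1  2  2  2  2  3  3  3  3  4  4
  row 5: 1  2  2  2  3  4  4  4  4  5  5
  row 6: 1  2  2  2  3  4  4  5  5  6  6
  row 7: 1  2  3  3  4  5  5  6  6  7  7
  row 8: 1  2  3  3  4  5  6  7  7  8  8
  row 9: 1  2  3  3  4  5  6  7  7  8  9
  row 10: 1  2  3  4  5  6  7  8  8  9  10
  row 11: 1  2  3  4  5  6  7  8  9  10  11

the unique w with this rank table is (1, 2, 10, 6, 5, 8, 3, 7, 11, 4, 9).

Rothe diagram D(w) (18 cells), 6 SE-corners (essential conditions):

[(3, 9, 2), (4, 5, 2), (6, 4, 2), (6, 7, 4), (9, 4, 3), (9, 9, 7)]


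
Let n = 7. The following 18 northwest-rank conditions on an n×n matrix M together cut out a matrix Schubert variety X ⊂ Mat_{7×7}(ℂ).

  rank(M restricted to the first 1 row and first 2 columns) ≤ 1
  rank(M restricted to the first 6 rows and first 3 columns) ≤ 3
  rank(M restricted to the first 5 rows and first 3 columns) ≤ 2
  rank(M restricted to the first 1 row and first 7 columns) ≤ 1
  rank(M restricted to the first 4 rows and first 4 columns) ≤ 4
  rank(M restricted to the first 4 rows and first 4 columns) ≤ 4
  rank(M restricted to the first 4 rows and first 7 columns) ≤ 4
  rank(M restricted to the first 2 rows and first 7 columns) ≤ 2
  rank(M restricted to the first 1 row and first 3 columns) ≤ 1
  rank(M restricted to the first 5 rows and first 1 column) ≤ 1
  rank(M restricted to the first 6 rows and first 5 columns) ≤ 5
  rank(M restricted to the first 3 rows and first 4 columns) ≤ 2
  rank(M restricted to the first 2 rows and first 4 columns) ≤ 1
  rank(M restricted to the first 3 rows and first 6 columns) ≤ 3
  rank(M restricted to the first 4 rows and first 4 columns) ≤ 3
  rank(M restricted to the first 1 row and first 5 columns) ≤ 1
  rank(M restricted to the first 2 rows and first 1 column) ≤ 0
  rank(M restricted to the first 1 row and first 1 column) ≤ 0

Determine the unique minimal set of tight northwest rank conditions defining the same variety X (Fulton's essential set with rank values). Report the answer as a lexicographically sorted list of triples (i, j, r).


Computing R[i][j] = min implied NW-rank bound (n=7, 18 conditions):

  R[1]: 0  1  1  1  1  1  1
  R[2]: 0  1  1  1  2  2  2
  R[3]: 1  2  2  2  3  3  3
  R[4]: 1  2  2  3  4  4  4
  R[5]: 1  2  2  3  4  5  5
  R[6]: 1  2  3  4  5  6  6
  R[7]: 1  2  3  4  5  6  7

so w = (2, 5, 1, 4, 6, 3, 7).

Fulton essential set (3 of the 6 Rothe cells):

[(2, 1, 0), (2, 4, 1), (5, 3, 2)]


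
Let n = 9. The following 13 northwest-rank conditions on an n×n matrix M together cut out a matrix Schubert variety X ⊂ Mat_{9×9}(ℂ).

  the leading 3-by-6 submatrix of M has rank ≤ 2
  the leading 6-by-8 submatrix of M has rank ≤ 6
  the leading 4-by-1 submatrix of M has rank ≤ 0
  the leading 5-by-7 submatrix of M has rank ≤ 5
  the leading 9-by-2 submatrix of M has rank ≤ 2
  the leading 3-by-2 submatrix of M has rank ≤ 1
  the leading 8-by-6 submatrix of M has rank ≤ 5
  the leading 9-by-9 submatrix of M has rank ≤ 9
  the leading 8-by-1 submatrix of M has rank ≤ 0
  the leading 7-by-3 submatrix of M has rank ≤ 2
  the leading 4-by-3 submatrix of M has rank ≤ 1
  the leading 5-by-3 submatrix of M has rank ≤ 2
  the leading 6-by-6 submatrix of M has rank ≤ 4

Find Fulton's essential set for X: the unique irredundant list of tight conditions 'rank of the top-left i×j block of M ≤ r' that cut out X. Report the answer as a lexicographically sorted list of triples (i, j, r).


Recovering R(i,j) via the rank-extension bound from the 13 conditions:

  0 1 1 1 1 1 1 1 1
  0 1 1 2 2 2 2 2 2
  0 1 1 2 2 2 3 3 3
  0 1 1 2 3 3 4 4 4
  0 1 2 3 4 4 5 5 5
  0 1 2 3 4 4 5 6 6
  0 1 2 3 4 5 6 7 7
  0 1 2 3 4 5 6 7 8
  1 2 3 4 5 6 7 8 9

the unique w with this rank table is (2, 4, 7, 5, 3, 8, 6, 9, 1).

D(w) has 14 cells with 4 SE-corners; essential set:

[(3, 6, 2), (4, 3, 1), (6, 6, 4), (8, 1, 0)]


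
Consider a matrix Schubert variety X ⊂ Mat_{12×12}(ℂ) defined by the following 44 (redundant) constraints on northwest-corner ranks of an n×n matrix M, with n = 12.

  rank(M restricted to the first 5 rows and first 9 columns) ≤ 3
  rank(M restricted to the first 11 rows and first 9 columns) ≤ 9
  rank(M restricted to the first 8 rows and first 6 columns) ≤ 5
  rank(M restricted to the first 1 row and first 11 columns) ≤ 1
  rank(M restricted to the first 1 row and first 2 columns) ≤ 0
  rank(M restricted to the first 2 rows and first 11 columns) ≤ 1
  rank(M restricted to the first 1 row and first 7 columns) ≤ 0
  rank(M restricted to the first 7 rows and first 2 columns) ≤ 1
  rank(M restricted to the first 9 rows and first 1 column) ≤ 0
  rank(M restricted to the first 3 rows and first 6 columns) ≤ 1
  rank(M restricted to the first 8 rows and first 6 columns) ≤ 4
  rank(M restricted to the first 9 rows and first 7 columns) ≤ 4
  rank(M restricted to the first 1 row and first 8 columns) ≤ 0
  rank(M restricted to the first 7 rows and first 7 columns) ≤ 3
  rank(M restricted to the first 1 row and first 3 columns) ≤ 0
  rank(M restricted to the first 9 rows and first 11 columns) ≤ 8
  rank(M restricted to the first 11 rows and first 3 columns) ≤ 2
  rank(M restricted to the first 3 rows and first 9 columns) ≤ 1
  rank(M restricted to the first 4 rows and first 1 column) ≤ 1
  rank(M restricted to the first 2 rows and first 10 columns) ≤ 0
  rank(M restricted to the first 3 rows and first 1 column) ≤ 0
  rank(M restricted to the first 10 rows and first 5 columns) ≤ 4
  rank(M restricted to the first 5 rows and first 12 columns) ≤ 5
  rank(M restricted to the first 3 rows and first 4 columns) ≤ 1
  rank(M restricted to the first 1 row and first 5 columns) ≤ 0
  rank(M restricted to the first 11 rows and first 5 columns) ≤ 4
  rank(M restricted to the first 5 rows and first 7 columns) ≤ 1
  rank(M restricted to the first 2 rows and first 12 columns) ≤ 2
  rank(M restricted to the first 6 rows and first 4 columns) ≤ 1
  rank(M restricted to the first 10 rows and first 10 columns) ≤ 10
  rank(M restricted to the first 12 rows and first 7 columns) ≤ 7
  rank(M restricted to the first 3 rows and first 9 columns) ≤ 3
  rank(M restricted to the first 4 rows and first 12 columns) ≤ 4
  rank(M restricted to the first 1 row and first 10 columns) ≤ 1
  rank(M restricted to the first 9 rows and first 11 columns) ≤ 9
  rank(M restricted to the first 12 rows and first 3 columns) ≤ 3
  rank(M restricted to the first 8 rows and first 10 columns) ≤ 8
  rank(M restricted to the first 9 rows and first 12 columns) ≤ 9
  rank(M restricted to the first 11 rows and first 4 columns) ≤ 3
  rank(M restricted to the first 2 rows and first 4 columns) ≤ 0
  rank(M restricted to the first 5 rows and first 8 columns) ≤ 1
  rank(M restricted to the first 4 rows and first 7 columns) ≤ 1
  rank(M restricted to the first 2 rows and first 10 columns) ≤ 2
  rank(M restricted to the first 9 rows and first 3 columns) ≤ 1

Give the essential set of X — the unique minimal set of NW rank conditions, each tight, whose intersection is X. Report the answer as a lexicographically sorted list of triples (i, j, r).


Propagating the 44 rank bounds to every northwest block:

  i=1: 0, 0, 0, 0, 0, 0, 0, 0, 0, 0, 1, 1
  i=2: 0, 0, 0, 0, 0, 0, 0, 0, 0, 0, 1, 2
  i=3: 0, 1, 1, 1, 1, 1, 1, 1, 1, 1, 2, 3
  i=4: 0, 1, 1, 1, 1, 1, 1, 1, 2, 2, 3, 4
  i=5: 0, 1, 1, 1, 1, 1, 1, 1, 2, 3, 4, 5
  i=6: 0, 1, 1, 1, 2, 2, 2, 2, 3, 4, 5, 6
  i=7: 0, 1, 1, 2, 3, 3, 3, 3, 4, 5, 6, 7
  i=8: 0, 1, 1, 2, 3, 4, 4, 4, 5, 6, 7, 8
  i=9: 0, 1, 1, 2, 3, 4, 4, 5, 6, 7, 8, 9
  i=10: 1, 2, 2, 3, 4, 5, 5, 6, 7, 8, 9, 10
  i=11: 1, 2, 2, 3, 4, 5, 6, 7, 8, 9, 10, 11
  i=12: 1, 2, 3, 4, 5, 6, 7, 8, 9, 10, 11, 12

giving w = (11, 12, 2, 9, 10, 5, 4, 6, 8, 1, 7, 3) via Δ²R.

Fulton essential set (7 of the 46 Rothe cells):

[(2, 10, 0), (5, 8, 1), (6, 4, 1), (9, 1, 0), (9, 3, 1), (9, 7, 4), (11, 3, 2)]


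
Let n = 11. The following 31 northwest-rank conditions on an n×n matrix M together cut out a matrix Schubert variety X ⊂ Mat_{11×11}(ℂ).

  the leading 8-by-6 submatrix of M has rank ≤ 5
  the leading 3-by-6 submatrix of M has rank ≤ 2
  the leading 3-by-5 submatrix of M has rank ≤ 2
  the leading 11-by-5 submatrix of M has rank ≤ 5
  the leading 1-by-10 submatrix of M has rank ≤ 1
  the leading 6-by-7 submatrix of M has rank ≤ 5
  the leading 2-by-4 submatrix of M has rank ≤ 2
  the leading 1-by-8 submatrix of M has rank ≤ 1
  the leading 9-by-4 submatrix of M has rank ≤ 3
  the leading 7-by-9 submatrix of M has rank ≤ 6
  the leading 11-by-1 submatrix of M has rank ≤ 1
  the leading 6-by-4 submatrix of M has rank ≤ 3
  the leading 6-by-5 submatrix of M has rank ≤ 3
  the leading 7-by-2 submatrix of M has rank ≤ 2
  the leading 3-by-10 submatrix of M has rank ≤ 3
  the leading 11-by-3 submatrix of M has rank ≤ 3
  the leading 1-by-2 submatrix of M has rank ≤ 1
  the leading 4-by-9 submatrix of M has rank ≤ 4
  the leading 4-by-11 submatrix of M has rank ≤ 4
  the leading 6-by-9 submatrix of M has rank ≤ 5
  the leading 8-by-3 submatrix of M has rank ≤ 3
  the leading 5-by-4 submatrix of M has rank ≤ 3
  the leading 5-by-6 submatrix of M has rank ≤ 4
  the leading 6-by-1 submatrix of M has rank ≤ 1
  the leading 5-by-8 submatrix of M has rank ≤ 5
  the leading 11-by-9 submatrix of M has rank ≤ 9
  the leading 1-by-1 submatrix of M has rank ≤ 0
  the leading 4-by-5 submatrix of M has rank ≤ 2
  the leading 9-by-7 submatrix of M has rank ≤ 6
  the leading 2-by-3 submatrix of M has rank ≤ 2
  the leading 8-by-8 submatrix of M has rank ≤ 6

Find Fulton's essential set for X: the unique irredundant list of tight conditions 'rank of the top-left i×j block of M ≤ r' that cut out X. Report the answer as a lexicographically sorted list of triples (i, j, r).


Rank table r_w(11×11) implied by the 31 constraints:

  0  1  1  1  1  1  1  1  1  1  1
  1  2  2  2  2  2  2  2  2  2  2
  1  2  2  2  2  2  3  3  3  3  3
  1  2  2  2  2  3  4  4  4  4  4
  1  2  3  3  3  4  5  5  5  5  5
  1  2  3  3  3  4  5  5  5  6  6
  1  2  3  3  4  5  6  6  6  7  7
  1  2  3  3  4  5  6  6  7  8  8
  1  2  3  3  4  5  6  7  8  9  9
  1  2  3  4  5  6  7  8  9  10  10
  1  2  3  4  5  6  7  8  9  10  11

hence w(1..11) = (2, 1, 7, 6, 3, 10, 5, 9, 8, 4, 11).

Fulton essential set (7 of the 16 Rothe cells):

[(1, 1, 0), (3, 6, 2), (4, 5, 2), (6, 5, 3), (6, 9, 5), (8, 8, 6), (9, 4, 3)]


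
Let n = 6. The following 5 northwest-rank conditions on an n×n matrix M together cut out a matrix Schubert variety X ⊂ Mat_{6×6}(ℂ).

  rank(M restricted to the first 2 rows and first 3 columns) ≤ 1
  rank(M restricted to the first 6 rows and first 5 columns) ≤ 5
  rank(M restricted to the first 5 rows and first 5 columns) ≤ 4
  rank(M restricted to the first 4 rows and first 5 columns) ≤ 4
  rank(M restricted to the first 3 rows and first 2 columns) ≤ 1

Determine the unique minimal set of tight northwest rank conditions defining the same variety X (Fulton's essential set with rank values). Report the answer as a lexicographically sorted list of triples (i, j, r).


Reconstructing r_w from the 5 given conditions:

  1, 1, 1, 1, 1, 1
  1, 1, 1, 2, 2, 2
  1, 1, 2, 3, 3, 3
  1, 2, 3, 4, 4, 4
  1, 2, 3, 4, 4, 5
  1, 2, 3, 4, 5, 6

giving w = (1, 4, 3, 2, 6, 5) via Δ²R.

D(w) has 4 cells with 3 SE-corners; essential set:

[(2, 3, 1), (3, 2, 1), (5, 5, 4)]


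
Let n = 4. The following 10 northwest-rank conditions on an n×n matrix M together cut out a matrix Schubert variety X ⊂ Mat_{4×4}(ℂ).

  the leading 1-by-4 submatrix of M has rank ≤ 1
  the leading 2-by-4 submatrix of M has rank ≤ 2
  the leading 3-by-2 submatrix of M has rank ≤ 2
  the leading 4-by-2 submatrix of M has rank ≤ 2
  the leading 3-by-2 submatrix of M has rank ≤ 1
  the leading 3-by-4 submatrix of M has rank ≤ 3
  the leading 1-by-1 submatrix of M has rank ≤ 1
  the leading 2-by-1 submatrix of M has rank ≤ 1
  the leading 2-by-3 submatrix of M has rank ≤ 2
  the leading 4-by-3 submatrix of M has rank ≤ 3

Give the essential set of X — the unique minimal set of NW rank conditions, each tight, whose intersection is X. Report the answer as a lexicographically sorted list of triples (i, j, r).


Propagating the 10 rank bounds to every northwest block:

  i=1: 1 1 1 1
  i=2: 1 1 2 2
  i=3: 1 1 2 3
  i=4: 1 2 3 4

hence w(1..4) = (1, 3, 4, 2).

Rothe diagram D(w) (2 cells), 1 SE-corner (essential condition):

[(3, 2, 1)]


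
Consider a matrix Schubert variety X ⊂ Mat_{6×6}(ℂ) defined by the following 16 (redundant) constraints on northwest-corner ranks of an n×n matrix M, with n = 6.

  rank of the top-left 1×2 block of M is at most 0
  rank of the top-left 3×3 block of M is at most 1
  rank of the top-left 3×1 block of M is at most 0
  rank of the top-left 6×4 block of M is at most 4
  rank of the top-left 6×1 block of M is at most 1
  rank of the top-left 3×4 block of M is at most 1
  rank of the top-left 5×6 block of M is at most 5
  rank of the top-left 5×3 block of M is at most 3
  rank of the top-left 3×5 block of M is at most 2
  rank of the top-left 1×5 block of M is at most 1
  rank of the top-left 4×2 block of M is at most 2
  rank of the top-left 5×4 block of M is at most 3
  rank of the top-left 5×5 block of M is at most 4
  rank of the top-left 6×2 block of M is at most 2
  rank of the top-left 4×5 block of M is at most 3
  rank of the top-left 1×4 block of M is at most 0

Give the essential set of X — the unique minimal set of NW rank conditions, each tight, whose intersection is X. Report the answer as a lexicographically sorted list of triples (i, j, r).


Reconstructing r_w from the 16 given conditions:

  i=1: 0, 0, 0, 0, 1, 1
  i=2: 0, 1, 1, 1, 2, 2
  i=3: 0, 1, 1, 1, 2, 3
  i=4: 1, 2, 2, 2, 3, 4
  i=5: 1, 2, 3, 3, 4, 5
  i=6: 1, 2, 3, 4, 5, 6

the unique w with this rank table is (5, 2, 6, 1, 3, 4).

Fulton essential set (3 of the 8 Rothe cells):

[(1, 4, 0), (3, 1, 0), (3, 4, 1)]
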